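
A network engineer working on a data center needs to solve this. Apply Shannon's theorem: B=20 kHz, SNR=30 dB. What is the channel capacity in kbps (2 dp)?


Given: B = 20 kHz, SNR = 30 dB
SNR linear = 10^(30/10) = 1000
1 + SNR = 1001
log2(1001) = 9.9672262588
C = 20 * 1000 * 9.9672262588 = 199344.5252 bps
C = 199.344525 kbps -> 199.34 kbps (2 dp)

199.34


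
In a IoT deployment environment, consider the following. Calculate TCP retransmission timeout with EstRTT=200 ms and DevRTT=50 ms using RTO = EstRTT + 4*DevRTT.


Given: EstRTT = 200 ms, DevRTT = 50 ms
Timeout = EstRTT + 4 * DevRTT
4 * DevRTT = 4 * 50 = 200
Timeout = 200 + 200 = 400 ms

400


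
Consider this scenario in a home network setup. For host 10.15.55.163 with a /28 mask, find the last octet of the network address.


Given: IP = 10.15.55.163, prefix = /28
Subnet mask = 255.255.255.240
Last octet of IP: 163
Last octet of mask: 240
Network last octet = 163 AND 240 = 160

160


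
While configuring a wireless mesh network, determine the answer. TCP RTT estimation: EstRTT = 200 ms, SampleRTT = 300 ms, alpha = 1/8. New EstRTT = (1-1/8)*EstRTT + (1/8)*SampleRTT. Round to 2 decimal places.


Given: EstRTT = 200 ms, SampleRTT = 300 ms, alpha = 1/8
New EstRTT = (1 - alpha) * EstRTT + alpha * SampleRTT
(7/8) * 200 = 175
(1/8) * 300 = 37.5
New EstRTT = 175 + 37.5 = 212.5 ms -> 212.50 ms (2 dp)

212.50


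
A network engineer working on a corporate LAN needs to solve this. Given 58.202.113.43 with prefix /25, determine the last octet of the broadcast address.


Given: IP = 58.202.113.43, prefix = /25
Host bits = 32 - 25 = 7
Network last octet = 43 AND mask = 0
Host part size = 2^7 - 1 = 127
Broadcast last octet = 0 OR 127 = 127

127


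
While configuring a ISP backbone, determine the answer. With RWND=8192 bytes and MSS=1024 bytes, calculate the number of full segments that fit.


Given: RWND = 8192 bytes, MSS = 1024 bytes
Full segments = floor(RWND / MSS)
Full segments = floor(8192 / 1024)
Full segments = floor(8.0) = 8

8


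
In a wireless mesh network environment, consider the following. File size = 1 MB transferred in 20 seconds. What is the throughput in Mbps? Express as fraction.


Given: file = 1 MB, time = 20 s
File in Mb = 1 * 8 = 8 Mb
Throughput = 8 / 20 Mbps
Throughput = 2/5 Mbps

2/5


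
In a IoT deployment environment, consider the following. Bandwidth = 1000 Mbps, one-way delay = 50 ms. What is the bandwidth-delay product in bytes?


Given: bandwidth = 1000 Mbps, delay = 50 ms
BDP in bits = 1000 * 10^6 * 50 / 1000
BDP in bits = 50000000
BDP in bytes = 50000000 / 8 = 6250000

6250000


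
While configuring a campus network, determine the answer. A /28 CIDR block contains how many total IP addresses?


Given: CIDR prefix /28
Host bits = 32 - 28 = 4
Total addresses = 2^4 = 16

16


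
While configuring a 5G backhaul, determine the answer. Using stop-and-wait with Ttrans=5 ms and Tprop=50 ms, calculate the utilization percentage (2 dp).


Given: Ttrans = 5 ms, Tprop = 50 ms
RTT = 2 * Tprop = 2 * 50 = 100 ms
U = Ttrans / (Ttrans + RTT)
U = 5 / (5 + 100)
U = 5 / 105 = 0.047619
U% = 4.76%

4.76


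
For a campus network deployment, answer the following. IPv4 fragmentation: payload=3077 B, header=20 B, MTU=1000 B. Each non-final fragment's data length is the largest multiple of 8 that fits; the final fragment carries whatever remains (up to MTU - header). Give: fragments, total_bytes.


Max data per non-final fragment = floor((MTU - header)/8)*8 = floor((1000 - 20)/8)*8 = floor(980/8)*8 = 976 B
Final fragment needs no 8-byte alignment: it can carry up to MTU - header = 980 B
Non-final fragments needed = ceil((payload - 980) / 976) = ceil(2097/976) = ceil(2.1486) = 3
Number of fragments = 3 + 1 = 4
Fragment sizes (data): 3 * 976 B + 149 B (last, 149 <= 980 OK)
Total bytes sent = payload + n_frags * header = 3077 + 4*20 = 3077 + 80 = 3157 B

4, 3157


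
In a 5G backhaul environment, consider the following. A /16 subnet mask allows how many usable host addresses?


Given: subnet mask /16
Host bits = 32 - 16 = 16
Total addresses = 2^16 = 65536
Usable hosts = 65536 - 2 (network + broadcast) = 65534

65534


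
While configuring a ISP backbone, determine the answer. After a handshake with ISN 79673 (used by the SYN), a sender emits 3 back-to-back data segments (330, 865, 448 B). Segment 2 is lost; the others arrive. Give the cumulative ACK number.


SYN uses sequence number 79673; first data byte = ISN + 1 = 79674.
Segment 1: SEQ = 79674, len = 330 B, covers [79674, 80003]
Segment 2: SEQ = 80004, len = 865 B, covers [80004, 80868] [LOST]
Segment 3: SEQ = 80869, len = 448 B, covers [80869, 81316]
In-order data received: bytes [79674, 80003] (segments 1..1).
Segment 2 missing -> gap begins at byte 80004; later segments buffered out of order.
Cumulative ACK = next expected in-order byte = 79674 + 330 = 80004

80004


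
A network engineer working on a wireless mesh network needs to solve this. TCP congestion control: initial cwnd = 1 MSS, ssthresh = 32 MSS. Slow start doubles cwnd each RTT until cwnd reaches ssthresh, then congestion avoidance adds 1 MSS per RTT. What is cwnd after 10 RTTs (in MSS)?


RTT 0: cwnd = 1 MSS (initial)
RTT 1: cwnd = 2 MSS (slow start, doubled)
RTT 2: cwnd = 4 MSS (slow start, doubled)
RTT 3: cwnd = 8 MSS (slow start, doubled)
RTT 4: cwnd = 16 MSS (slow start, doubled)
RTT 5: cwnd = 32 MSS (slow start, doubled)
RTT 6: cwnd = 33 MSS (congestion avoidance, +1)
RTT 7: cwnd = 34 MSS (congestion avoidance, +1)
RTT 8: cwnd = 35 MSS (congestion avoidance, +1)
RTT 9: cwnd = 36 MSS (congestion avoidance, +1)
RTT 10: cwnd = 37 MSS (congestion avoidance, +1)

37


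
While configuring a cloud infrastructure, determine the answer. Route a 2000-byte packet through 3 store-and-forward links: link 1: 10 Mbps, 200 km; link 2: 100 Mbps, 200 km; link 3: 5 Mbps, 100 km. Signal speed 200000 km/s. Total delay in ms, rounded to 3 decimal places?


Packet = 2000 bytes = 16000 bits. Store-and-forward: sum (t_trans + t_prop) per link.
Link 1: t_trans = 16000/(10*10^6) s = 1.6000 ms; t_prop = 200/200000 s = 1.0000 ms; subtotal = 2.6000 ms
Link 2: t_trans = 16000/(100*10^6) s = 0.1600 ms; t_prop = 200/200000 s = 1.0000 ms; subtotal = 1.1600 ms
Link 3: t_trans = 16000/(5*10^6) s = 3.2000 ms; t_prop = 100/200000 s = 0.5000 ms; subtotal = 3.7000 ms
End-to-end = 2.6000 + 1.1600 + 3.7000 = 7.4600 ms -> 7.460 ms (3 dp)

7.460


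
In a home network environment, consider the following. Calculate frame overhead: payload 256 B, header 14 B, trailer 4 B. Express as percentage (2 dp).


Given: payload = 256 B, header = 14 B, trailer = 4 B
Overhead bytes = header + trailer = 14 + 4 = 18
Total frame = payload + overhead = 256 + 18 = 274
Overhead % = 18 / 274 * 100 = 6.5693% -> 6.57% (2 dp)

6.57


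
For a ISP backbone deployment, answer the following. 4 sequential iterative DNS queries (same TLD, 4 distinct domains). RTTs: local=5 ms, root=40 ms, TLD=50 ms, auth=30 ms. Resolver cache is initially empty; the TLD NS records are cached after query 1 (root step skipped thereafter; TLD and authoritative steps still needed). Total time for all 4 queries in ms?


Lookup 1 (cold cache): local + root + TLD + auth = 5 + 40 + 50 + 30 = 125 ms
Lookups 2..4 (TLD NS cached -> skip root; new domain -> still ask TLD and auth): local + TLD + auth = 5 + 50 + 30 = 85 ms each
Remaining 3 lookups: 3 * 85 = 255 ms
Total = 125 + 255 = 380 ms

380


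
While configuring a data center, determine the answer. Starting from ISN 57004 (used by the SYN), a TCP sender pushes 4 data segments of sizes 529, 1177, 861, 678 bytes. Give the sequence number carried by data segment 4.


The SYN occupies sequence number ISN = 57004, so the first data byte is ISN + 1 = 57005.
SEQ of data segment i = (ISN + 1) + sum of payload sizes of segments 1..i-1.
Segment 1: SEQ = 57005, payload = 529 bytes
Segment 2: SEQ = 57534, payload = 1177 bytes
Segment 3: SEQ = 58711, payload = 861 bytes
Segment 4: SEQ = 59572, payload = 678 bytes
SEQ of segment 4 = 57005 + 529 + 1177 + 861 = 59572

59572


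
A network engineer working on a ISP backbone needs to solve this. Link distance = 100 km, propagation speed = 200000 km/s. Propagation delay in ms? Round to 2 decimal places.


Given: distance = 100 km, speed = 200000 km/s
Delay = distance / speed = 100 / 200000 seconds
Delay in ms = 100 * 1000 / 200000
Delay = 0.5000 ms
Rounded to 2 dp = 0.50 ms

0.50


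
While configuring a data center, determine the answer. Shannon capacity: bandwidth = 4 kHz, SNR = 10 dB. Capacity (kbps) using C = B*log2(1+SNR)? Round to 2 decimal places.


Given: B = 4 kHz, SNR = 10 dB
SNR linear = 10^(10/10) = 10
1 + SNR = 11
log2(11) = 3.4594316186
C = 4 * 1000 * 3.4594316186 = 13837.7265 bps
C = 13.837726 kbps -> 13.84 kbps (2 dp)

13.84


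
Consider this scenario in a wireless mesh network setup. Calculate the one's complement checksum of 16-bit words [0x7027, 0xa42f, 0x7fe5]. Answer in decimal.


Given words: [0x7027, 0xa42f, 0x7fe5]
Step 1: Sum all words
Raw sum = 28711 + 42031 + 32741 = 103483
Step 2: Fold carry: (37947 + 1) = 37948
One's complement = ~37948 & 0xFFFF = 27587

27587


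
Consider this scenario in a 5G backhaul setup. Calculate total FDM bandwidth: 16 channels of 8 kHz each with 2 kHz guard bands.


Given: 16 channels, 8 kHz each, guard = 2 kHz
Channel bandwidth = 16 * 8 = 128 kHz
Guard bands = 15 gaps * 2 kHz = 30 kHz
Total = 128 + 30 = 158 kHz

158


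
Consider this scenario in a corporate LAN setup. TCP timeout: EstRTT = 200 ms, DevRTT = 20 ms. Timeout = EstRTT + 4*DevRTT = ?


Given: EstRTT = 200 ms, DevRTT = 20 ms
Timeout = EstRTT + 4 * DevRTT
4 * DevRTT = 4 * 20 = 80
Timeout = 200 + 80 = 280 ms

280


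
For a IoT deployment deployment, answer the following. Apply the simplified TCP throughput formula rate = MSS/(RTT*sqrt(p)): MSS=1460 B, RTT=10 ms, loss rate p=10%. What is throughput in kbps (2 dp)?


Given: MSS = 1460 bytes, RTT = 10 ms, loss = 10%
RTT in seconds = 10 / 1000 = 0.01
Loss rate = 10% = 0.1
sqrt(loss) = sqrt(0.1) = 0.316227766017
Throughput (bytes/s) = 1460 / (0.01 * 0.316227766017) = 461692.5384
Throughput (kbps) = 461692.5384 * 8 / 1000 = 3693.540307 -> 3693.54 kbps (2 dp)

3693.54


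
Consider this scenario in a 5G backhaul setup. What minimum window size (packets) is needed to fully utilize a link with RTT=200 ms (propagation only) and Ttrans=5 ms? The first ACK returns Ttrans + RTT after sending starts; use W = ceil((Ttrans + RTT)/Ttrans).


Given: Ttrans = 5 ms, RTT = 200 ms (= 2 * Tprop, Tprop = 100 ms)
Time until first ACK returns = Ttrans + RTT = 5 + 200 = 205 ms
Need W * Ttrans >= Ttrans + RTT  ->  W >= (Ttrans + RTT) / Ttrans
(Ttrans + RTT) / Ttrans = 205 / 5 = 41
W_min = ceil(41) = 41

41


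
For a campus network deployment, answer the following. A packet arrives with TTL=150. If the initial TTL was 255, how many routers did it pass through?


Given: initial TTL = 255, received TTL = 150
Hops = initial TTL - received TTL
Hops = 255 - 150 = 105

105


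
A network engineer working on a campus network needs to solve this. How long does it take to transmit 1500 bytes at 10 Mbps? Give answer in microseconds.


Given: packet = 1500 bytes, bandwidth = 10 Mbps
Packet in bits = 1500 * 8 = 12000 bits
Bandwidth = 10 * 10^6 = 10000000 bps
Time = 12000 / 10000000 seconds
Time in us = 12000 * 10^6 / 10000000 = 1200

1200


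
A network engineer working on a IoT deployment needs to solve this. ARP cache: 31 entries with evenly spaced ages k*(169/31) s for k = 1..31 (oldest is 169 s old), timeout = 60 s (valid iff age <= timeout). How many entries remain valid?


Ages are k * 169/31 s for k = 1..31 (spacing = 5.4516 s).
Entry k is valid iff k * 169/31 <= 60 iff k <= 31 * 60 / 169 = 11.0059
n_valid = floor(11.0059) = 11
(n_stale = 31 - 11 = 20)

11


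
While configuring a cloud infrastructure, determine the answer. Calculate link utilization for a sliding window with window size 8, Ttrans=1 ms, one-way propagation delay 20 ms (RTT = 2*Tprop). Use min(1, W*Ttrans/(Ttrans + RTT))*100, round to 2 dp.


Given: W = 8, Ttrans = 1 ms, RTT = 40 ms (= 2 * Tprop, Tprop = 20 ms)
Cycle time = Ttrans + RTT = 1 + 40 = 41 ms (first packet sent until its ACK returns)
W * Ttrans = 8 * 1 = 8 ms of sending per cycle
W * Ttrans / (Ttrans + RTT) = 8 / 41 = 0.195122
U = min(1, 0.195122) = 0.195122
U% = 19.51%

19.51


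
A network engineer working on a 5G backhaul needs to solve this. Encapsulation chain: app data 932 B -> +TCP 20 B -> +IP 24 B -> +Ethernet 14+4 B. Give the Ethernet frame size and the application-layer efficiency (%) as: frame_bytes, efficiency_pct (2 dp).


TCP segment = 932 + 20 = 952 B
IP packet = 952 + 24 = 976 B
Ethernet frame = 976 + 14 + 4 = 994 B
Efficiency = app / frame = 932 / 994 = 0.937626 = 93.7626% -> 93.76% (2 dp)

994, 93.76


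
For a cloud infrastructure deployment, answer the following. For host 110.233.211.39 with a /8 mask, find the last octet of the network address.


Given: IP = 110.233.211.39, prefix = /8
Subnet mask = 255.0.0.0
Last octet of IP: 39
Last octet of mask: 0
Network last octet = 39 AND 0 = 0

0


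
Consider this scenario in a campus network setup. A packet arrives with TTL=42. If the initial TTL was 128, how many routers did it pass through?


Given: initial TTL = 128, received TTL = 42
Hops = initial TTL - received TTL
Hops = 128 - 42 = 86

86


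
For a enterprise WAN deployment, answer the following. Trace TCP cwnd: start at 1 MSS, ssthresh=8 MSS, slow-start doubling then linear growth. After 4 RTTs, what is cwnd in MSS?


RTT 0: cwnd = 1 MSS (initial)
RTT 1: cwnd = 2 MSS (slow start, doubled)
RTT 2: cwnd = 4 MSS (slow start, doubled)
RTT 3: cwnd = 8 MSS (slow start, doubled)
RTT 4: cwnd = 9 MSS (congestion avoidance, +1)

9


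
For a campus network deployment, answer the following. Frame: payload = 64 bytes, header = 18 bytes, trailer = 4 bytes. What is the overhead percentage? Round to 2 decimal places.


Given: payload = 64 B, header = 18 B, trailer = 4 B
Overhead bytes = header + trailer = 18 + 4 = 22
Total frame = payload + overhead = 64 + 22 = 86
Overhead % = 22 / 86 * 100 = 25.5814% -> 25.58% (2 dp)

25.58


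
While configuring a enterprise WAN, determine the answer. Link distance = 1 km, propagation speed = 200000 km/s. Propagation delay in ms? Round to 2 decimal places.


Given: distance = 1 km, speed = 200000 km/s
Delay = distance / speed = 1 / 200000 seconds
Delay in ms = 1 * 1000 / 200000
Delay = 0.0050 ms
Rounded to 2 dp = 0.01 ms

0.01


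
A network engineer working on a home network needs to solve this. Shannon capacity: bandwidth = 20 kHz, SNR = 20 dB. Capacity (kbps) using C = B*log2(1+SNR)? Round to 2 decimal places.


Given: B = 20 kHz, SNR = 20 dB
SNR linear = 10^(20/10) = 100
1 + SNR = 101
log2(101) = 6.6582114828
C = 20 * 1000 * 6.6582114828 = 133164.2297 bps
C = 133.164230 kbps -> 133.16 kbps (2 dp)

133.16


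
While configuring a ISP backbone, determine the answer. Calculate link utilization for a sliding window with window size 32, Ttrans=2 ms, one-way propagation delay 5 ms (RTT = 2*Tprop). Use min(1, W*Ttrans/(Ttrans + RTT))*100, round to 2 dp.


Given: W = 32, Ttrans = 2 ms, RTT = 10 ms (= 2 * Tprop, Tprop = 5 ms)
Cycle time = Ttrans + RTT = 2 + 10 = 12 ms (first packet sent until its ACK returns)
W * Ttrans = 32 * 2 = 64 ms of sending per cycle
W * Ttrans / (Ttrans + RTT) = 64 / 12 = 5.333333
U = min(1, 5.333333) = 1.000000
U% = 100.00%

100.00


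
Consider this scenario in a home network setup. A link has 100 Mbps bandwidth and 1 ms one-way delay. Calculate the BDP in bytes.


Given: bandwidth = 100 Mbps, delay = 1 ms
BDP in bits = 100 * 10^6 * 1 / 1000
BDP in bits = 100000
BDP in bytes = 100000 / 8 = 12500

12500


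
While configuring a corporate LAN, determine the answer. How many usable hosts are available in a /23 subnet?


Given: subnet mask /23
Host bits = 32 - 23 = 9
Total addresses = 2^9 = 512
Usable hosts = 512 - 2 (network + broadcast) = 510

510


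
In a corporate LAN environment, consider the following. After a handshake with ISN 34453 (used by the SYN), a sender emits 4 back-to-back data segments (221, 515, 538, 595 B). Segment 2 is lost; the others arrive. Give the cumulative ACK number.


SYN uses sequence number 34453; first data byte = ISN + 1 = 34454.
Segment 1: SEQ = 34454, len = 221 B, covers [34454, 34674]
Segment 2: SEQ = 34675, len = 515 B, covers [34675, 35189] [LOST]
Segment 3: SEQ = 35190, len = 538 B, covers [35190, 35727]
Segment 4: SEQ = 35728, len = 595 B, covers [35728, 36322]
In-order data received: bytes [34454, 34674] (segments 1..1).
Segment 2 missing -> gap begins at byte 34675; later segments buffered out of order.
Cumulative ACK = next expected in-order byte = 34454 + 221 = 34675

34675


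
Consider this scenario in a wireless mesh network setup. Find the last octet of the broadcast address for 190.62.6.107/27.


Given: IP = 190.62.6.107, prefix = /27
Host bits = 32 - 27 = 5
Network last octet = 107 AND mask = 96
Host part size = 2^5 - 1 = 31
Broadcast last octet = 96 OR 31 = 127

127


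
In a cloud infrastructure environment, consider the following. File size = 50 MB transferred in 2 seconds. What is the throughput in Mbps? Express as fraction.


Given: file = 50 MB, time = 2 s
File in Mb = 50 * 8 = 400 Mb
Throughput = 400 / 2 Mbps
Throughput = 200 Mbps

200


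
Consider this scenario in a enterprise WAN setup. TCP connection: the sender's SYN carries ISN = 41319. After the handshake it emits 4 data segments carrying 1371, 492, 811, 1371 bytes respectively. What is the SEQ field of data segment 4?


The SYN occupies sequence number ISN = 41319, so the first data byte is ISN + 1 = 41320.
SEQ of data segment i = (ISN + 1) + sum of payload sizes of segments 1..i-1.
Segment 1: SEQ = 41320, payload = 1371 bytes
Segment 2: SEQ = 42691, payload = 492 bytes
Segment 3: SEQ = 43183, payload = 811 bytes
Segment 4: SEQ = 43994, payload = 1371 bytes
SEQ of segment 4 = 41320 + 1371 + 492 + 811 = 43994

43994


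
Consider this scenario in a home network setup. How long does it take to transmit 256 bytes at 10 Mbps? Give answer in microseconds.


Given: packet = 256 bytes, bandwidth = 10 Mbps
Packet in bits = 256 * 8 = 2048 bits
Bandwidth = 10 * 10^6 = 10000000 bps
Time = 2048 / 10000000 seconds
Time in us = 2048 * 10^6 / 10000000 = 204.8

204.8


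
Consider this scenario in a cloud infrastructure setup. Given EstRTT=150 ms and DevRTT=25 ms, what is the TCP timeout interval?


Given: EstRTT = 150 ms, DevRTT = 25 ms
Timeout = EstRTT + 4 * DevRTT
4 * DevRTT = 4 * 25 = 100
Timeout = 150 + 100 = 250 ms

250


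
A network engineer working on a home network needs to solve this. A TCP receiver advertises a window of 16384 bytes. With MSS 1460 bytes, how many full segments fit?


Given: RWND = 16384 bytes, MSS = 1460 bytes
Full segments = floor(RWND / MSS)
Full segments = floor(16384 / 1460)
Full segments = floor(11.2219) = 11

11


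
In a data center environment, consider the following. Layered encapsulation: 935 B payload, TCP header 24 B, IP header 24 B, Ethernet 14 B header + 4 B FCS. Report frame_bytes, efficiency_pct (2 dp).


TCP segment = 935 + 24 = 959 B
IP packet = 959 + 24 = 983 B
Ethernet frame = 983 + 14 + 4 = 1001 B
Efficiency = app / frame = 935 / 1001 = 0.934066 = 93.4066% -> 93.41% (2 dp)

1001, 93.41


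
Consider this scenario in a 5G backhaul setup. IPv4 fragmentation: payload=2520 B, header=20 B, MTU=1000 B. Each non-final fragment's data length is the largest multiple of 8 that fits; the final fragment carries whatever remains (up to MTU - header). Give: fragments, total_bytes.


Max data per non-final fragment = floor((MTU - header)/8)*8 = floor((1000 - 20)/8)*8 = floor(980/8)*8 = 976 B
Final fragment needs no 8-byte alignment: it can carry up to MTU - header = 980 B
Non-final fragments needed = ceil((payload - 980) / 976) = ceil(1540/976) = ceil(1.5779) = 2
Number of fragments = 2 + 1 = 3
Fragment sizes (data): 2 * 976 B + 568 B (last, 568 <= 980 OK)
Total bytes sent = payload + n_frags * header = 2520 + 3*20 = 2520 + 60 = 2580 B

3, 2580


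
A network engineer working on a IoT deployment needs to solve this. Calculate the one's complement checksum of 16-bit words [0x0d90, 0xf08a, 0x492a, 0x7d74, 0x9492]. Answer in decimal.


Given words: [0x0d90, 0xf08a, 0x492a, 0x7d74, 0x9492]
Step 1: Sum all words
Raw sum = 3472 + 61578 + 18730 + 32116 + 38034 = 153930
Step 2: Fold carry: (22858 + 2) = 22860
One's complement = ~22860 & 0xFFFF = 42675

42675


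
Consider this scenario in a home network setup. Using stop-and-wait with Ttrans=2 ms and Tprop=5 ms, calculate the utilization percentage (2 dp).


Given: Ttrans = 2 ms, Tprop = 5 ms
RTT = 2 * Tprop = 2 * 5 = 10 ms
U = Ttrans / (Ttrans + RTT)
U = 2 / (2 + 10)
U = 2 / 12 = 0.166667
U% = 16.67%

16.67


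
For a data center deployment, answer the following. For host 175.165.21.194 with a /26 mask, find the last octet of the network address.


Given: IP = 175.165.21.194, prefix = /26
Subnet mask = 255.255.255.192
Last octet of IP: 194
Last octet of mask: 192
Network last octet = 194 AND 192 = 192

192


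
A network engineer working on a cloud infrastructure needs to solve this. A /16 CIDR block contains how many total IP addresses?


Given: CIDR prefix /16
Host bits = 32 - 16 = 16
Total addresses = 2^16 = 65536

65536


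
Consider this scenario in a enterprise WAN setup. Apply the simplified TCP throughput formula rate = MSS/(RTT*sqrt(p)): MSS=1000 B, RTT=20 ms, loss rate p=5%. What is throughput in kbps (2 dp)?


Given: MSS = 1000 bytes, RTT = 20 ms, loss = 5%
RTT in seconds = 20 / 1000 = 0.02
Loss rate = 5% = 0.05
sqrt(loss) = sqrt(0.05) = 0.223606797750
Throughput (bytes/s) = 1000 / (0.02 * 0.223606797750) = 223606.7977
Throughput (kbps) = 223606.7977 * 8 / 1000 = 1788.854382 -> 1788.85 kbps (2 dp)

1788.85


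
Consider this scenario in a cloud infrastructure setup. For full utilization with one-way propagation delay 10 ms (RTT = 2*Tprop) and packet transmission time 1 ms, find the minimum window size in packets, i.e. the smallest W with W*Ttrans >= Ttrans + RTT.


Given: Ttrans = 1 ms, RTT = 20 ms (= 2 * Tprop, Tprop = 10 ms)
Time until first ACK returns = Ttrans + RTT = 1 + 20 = 21 ms
Need W * Ttrans >= Ttrans + RTT  ->  W >= (Ttrans + RTT) / Ttrans
(Ttrans + RTT) / Ttrans = 21 / 1 = 21
W_min = ceil(21) = 21

21


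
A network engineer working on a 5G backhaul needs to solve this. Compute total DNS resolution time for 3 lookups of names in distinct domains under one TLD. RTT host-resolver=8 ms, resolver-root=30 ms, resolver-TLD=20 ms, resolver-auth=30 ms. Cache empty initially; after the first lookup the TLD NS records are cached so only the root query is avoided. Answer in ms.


Lookup 1 (cold cache): local + root + TLD + auth = 8 + 30 + 20 + 30 = 88 ms
Lookups 2..3 (TLD NS cached -> skip root; new domain -> still ask TLD and auth): local + TLD + auth = 8 + 20 + 30 = 58 ms each
Remaining 2 lookups: 2 * 58 = 116 ms
Total = 88 + 116 = 204 ms

204


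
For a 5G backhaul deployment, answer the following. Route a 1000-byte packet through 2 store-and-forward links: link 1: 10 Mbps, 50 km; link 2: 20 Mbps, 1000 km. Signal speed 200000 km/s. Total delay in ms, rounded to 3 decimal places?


Packet = 1000 bytes = 8000 bits. Store-and-forward: sum (t_trans + t_prop) per link.
Link 1: t_trans = 8000/(10*10^6) s = 0.8000 ms; t_prop = 50/200000 s = 0.2500 ms; subtotal = 1.0500 ms
Link 2: t_trans = 8000/(20*10^6) s = 0.4000 ms; t_prop = 1000/200000 s = 5.0000 ms; subtotal = 5.4000 ms
End-to-end = 1.0500 + 5.4000 = 6.4500 ms -> 6.450 ms (3 dp)

6.450


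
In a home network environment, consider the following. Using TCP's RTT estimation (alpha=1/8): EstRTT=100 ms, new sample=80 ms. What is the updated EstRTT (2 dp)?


Given: EstRTT = 100 ms, SampleRTT = 80 ms, alpha = 1/8
New EstRTT = (1 - alpha) * EstRTT + alpha * SampleRTT
(7/8) * 100 = 87.5
(1/8) * 80 = 10
New EstRTT = 87.5 + 10 = 97.5 ms -> 97.50 ms (2 dp)

97.50


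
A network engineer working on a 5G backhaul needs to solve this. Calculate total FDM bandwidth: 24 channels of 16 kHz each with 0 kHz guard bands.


Given: 24 channels, 16 kHz each, guard = 0 kHz
Channel bandwidth = 24 * 16 = 384 kHz
Guard bands = 23 gaps * 0 kHz = 0 kHz
Total = 384 + 0 = 384 kHz

384


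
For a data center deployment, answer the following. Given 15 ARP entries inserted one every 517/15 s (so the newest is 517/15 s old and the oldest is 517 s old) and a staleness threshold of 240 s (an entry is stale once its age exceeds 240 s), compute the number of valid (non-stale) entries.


Ages are k * 517/15 s for k = 1..15 (spacing = 34.4667 s).
Entry k is valid iff k * 517/15 <= 240 iff k <= 15 * 240 / 517 = 6.9632
n_valid = floor(6.9632) = 6
(n_stale = 15 - 6 = 9)

6


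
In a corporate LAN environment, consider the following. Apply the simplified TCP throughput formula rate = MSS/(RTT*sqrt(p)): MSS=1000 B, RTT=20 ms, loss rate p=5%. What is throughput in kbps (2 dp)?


Given: MSS = 1000 bytes, RTT = 20 ms, loss = 5%
RTT in seconds = 20 / 1000 = 0.02
Loss rate = 5% = 0.05
sqrt(loss) = sqrt(0.05) = 0.223606797750
Throughput (bytes/s) = 1000 / (0.02 * 0.223606797750) = 223606.7977
Throughput (kbps) = 223606.7977 * 8 / 1000 = 1788.854382 -> 1788.85 kbps (2 dp)

1788.85


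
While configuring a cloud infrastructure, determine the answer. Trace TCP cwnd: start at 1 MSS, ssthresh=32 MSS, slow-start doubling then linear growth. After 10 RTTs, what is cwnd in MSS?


RTT 0: cwnd = 1 MSS (initial)
RTT 1: cwnd = 2 MSS (slow start, doubled)
RTT 2: cwnd = 4 MSS (slow start, doubled)
RTT 3: cwnd = 8 MSS (slow start, doubled)
RTT 4: cwnd = 16 MSS (slow start, doubled)
RTT 5: cwnd = 32 MSS (slow start, doubled)
RTT 6: cwnd = 33 MSS (congestion avoidance, +1)
RTT 7: cwnd = 34 MSS (congestion avoidance, +1)
RTT 8: cwnd = 35 MSS (congestion avoidance, +1)
RTT 9: cwnd = 36 MSS (congestion avoidance, +1)
RTT 10: cwnd = 37 MSS (congestion avoidance, +1)

37


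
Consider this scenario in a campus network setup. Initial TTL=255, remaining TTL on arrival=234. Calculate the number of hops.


Given: initial TTL = 255, received TTL = 234
Hops = initial TTL - received TTL
Hops = 255 - 234 = 21

21


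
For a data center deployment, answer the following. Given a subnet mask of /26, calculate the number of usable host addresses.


Given: subnet mask /26
Host bits = 32 - 26 = 6
Total addresses = 2^6 = 64
Usable hosts = 64 - 2 (network + broadcast) = 62

62


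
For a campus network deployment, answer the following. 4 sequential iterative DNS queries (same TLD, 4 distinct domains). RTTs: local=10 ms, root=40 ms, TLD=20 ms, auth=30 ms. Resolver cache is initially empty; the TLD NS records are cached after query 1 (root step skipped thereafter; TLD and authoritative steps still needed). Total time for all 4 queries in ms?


Lookup 1 (cold cache): local + root + TLD + auth = 10 + 40 + 20 + 30 = 100 ms
Lookups 2..4 (TLD NS cached -> skip root; new domain -> still ask TLD and auth): local + TLD + auth = 10 + 20 + 30 = 60 ms each
Remaining 3 lookups: 3 * 60 = 180 ms
Total = 100 + 180 = 280 ms

280


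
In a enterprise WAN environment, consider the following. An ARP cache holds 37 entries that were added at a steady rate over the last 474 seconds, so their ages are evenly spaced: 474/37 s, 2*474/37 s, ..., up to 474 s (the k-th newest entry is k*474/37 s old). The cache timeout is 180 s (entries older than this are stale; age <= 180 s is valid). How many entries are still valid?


Ages are k * 474/37 s for k = 1..37 (spacing = 12.8108 s).
Entry k is valid iff k * 474/37 <= 180 iff k <= 37 * 180 / 474 = 14.0506
n_valid = floor(14.0506) = 14
(n_stale = 37 - 14 = 23)

14


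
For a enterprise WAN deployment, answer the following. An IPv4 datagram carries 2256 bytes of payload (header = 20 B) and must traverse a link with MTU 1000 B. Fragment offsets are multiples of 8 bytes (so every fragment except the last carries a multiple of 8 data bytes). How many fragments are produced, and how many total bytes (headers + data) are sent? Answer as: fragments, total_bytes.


Max data per non-final fragment = floor((MTU - header)/8)*8 = floor((1000 - 20)/8)*8 = floor(980/8)*8 = 976 B
Final fragment needs no 8-byte alignment: it can carry up to MTU - header = 980 B
Non-final fragments needed = ceil((payload - 980) / 976) = ceil(1276/976) = ceil(1.3074) = 2
Number of fragments = 2 + 1 = 3
Fragment sizes (data): 2 * 976 B + 304 B (last, 304 <= 980 OK)
Total bytes sent = payload + n_frags * header = 2256 + 3*20 = 2256 + 60 = 2316 B

3, 2316


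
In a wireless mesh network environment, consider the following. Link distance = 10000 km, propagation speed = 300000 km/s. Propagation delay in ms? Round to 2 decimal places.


Given: distance = 10000 km, speed = 300000 km/s
Delay = distance / speed = 10000 / 300000 seconds
Delay in ms = 10000 * 1000 / 300000
Delay = 33.3333 ms
Rounded to 2 dp = 33.33 ms

33.33


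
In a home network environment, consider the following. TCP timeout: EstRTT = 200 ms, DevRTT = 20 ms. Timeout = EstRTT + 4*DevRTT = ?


Given: EstRTT = 200 ms, DevRTT = 20 ms
Timeout = EstRTT + 4 * DevRTT
4 * DevRTT = 4 * 20 = 80
Timeout = 200 + 80 = 280 ms

280


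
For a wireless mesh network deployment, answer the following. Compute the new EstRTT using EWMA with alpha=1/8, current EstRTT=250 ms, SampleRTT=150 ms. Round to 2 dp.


Given: EstRTT = 250 ms, SampleRTT = 150 ms, alpha = 1/8
New EstRTT = (1 - alpha) * EstRTT + alpha * SampleRTT
(7/8) * 250 = 218.75
(1/8) * 150 = 18.75
New EstRTT = 218.75 + 18.75 = 237.5 ms -> 237.50 ms (2 dp)

237.50


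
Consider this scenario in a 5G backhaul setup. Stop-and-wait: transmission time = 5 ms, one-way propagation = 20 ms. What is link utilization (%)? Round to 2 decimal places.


Given: Ttrans = 5 ms, Tprop = 20 ms
RTT = 2 * Tprop = 2 * 20 = 40 ms
U = Ttrans / (Ttrans + RTT)
U = 5 / (5 + 40)
U = 5 / 45 = 0.111111
U% = 11.11%

11.11


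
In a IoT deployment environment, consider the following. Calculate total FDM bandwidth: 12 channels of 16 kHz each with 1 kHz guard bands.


Given: 12 channels, 16 kHz each, guard = 1 kHz
Channel bandwidth = 12 * 16 = 192 kHz
Guard bands = 11 gaps * 1 kHz = 11 kHz
Total = 192 + 11 = 203 kHz

203


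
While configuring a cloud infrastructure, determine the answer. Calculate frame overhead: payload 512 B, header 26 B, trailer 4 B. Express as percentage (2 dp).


Given: payload = 512 B, header = 26 B, trailer = 4 B
Overhead bytes = header + trailer = 26 + 4 = 30
Total frame = payload + overhead = 512 + 30 = 542
Overhead % = 30 / 542 * 100 = 5.5351% -> 5.54% (2 dp)

5.54


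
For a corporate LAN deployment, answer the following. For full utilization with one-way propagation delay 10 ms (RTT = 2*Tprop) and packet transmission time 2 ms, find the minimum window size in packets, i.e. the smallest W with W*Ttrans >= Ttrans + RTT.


Given: Ttrans = 2 ms, RTT = 20 ms (= 2 * Tprop, Tprop = 10 ms)
Time until first ACK returns = Ttrans + RTT = 2 + 20 = 22 ms
Need W * Ttrans >= Ttrans + RTT  ->  W >= (Ttrans + RTT) / Ttrans
(Ttrans + RTT) / Ttrans = 22 / 2 = 11
W_min = ceil(11) = 11

11


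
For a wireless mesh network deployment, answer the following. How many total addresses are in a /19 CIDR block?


Given: CIDR prefix /19
Host bits = 32 - 19 = 13
Total addresses = 2^13 = 8192

8192


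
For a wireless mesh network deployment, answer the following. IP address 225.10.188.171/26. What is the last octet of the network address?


Given: IP = 225.10.188.171, prefix = /26
Subnet mask = 255.255.255.192
Last octet of IP: 171
Last octet of mask: 192
Network last octet = 171 AND 192 = 128

128


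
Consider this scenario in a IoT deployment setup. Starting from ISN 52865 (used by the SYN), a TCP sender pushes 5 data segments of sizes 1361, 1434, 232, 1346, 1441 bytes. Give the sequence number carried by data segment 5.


The SYN occupies sequence number ISN = 52865, so the first data byte is ISN + 1 = 52866.
SEQ of data segment i = (ISN + 1) + sum of payload sizes of segments 1..i-1.
Segment 1: SEQ = 52866, payload = 1361 bytes
Segment 2: SEQ = 54227, payload = 1434 bytes
Segment 3: SEQ = 55661, payload = 232 bytes
Segment 4: SEQ = 55893, payload = 1346 bytes
Segment 5: SEQ = 57239, payload = 1441 bytes
SEQ of segment 5 = 52866 + 1361 + 1434 + 232 + 1346 = 57239

57239


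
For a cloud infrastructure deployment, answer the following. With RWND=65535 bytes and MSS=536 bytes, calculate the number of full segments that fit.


Given: RWND = 65535 bytes, MSS = 536 bytes
Full segments = floor(RWND / MSS)
Full segments = floor(65535 / 536)
Full segments = floor(122.2668) = 122

122


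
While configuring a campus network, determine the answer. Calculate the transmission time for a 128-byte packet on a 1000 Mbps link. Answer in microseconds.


Given: packet = 128 bytes, bandwidth = 1000 Mbps
Packet in bits = 128 * 8 = 1024 bits
Bandwidth = 1000 * 10^6 = 1000000000 bps
Time = 1024 / 1000000000 seconds
Time in us = 1024 * 10^6 / 1000000000 = 1.024

1.024


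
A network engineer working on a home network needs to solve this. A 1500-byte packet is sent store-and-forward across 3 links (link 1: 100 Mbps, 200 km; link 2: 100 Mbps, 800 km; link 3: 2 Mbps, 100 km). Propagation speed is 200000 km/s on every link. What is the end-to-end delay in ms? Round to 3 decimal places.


Packet = 1500 bytes = 12000 bits. Store-and-forward: sum (t_trans + t_prop) per link.
Link 1: t_trans = 12000/(100*10^6) s = 0.1200 ms; t_prop = 200/200000 s = 1.0000 ms; subtotal = 1.1200 ms
Link 2: t_trans = 12000/(100*10^6) s = 0.1200 ms; t_prop = 800/200000 s = 4.0000 ms; subtotal = 4.1200 ms
Link 3: t_trans = 12000/(2*10^6) s = 6.0000 ms; t_prop = 100/200000 s = 0.5000 ms; subtotal = 6.5000 ms
End-to-end = 1.1200 + 4.1200 + 6.5000 = 11.7400 ms -> 11.740 ms (3 dp)

11.740


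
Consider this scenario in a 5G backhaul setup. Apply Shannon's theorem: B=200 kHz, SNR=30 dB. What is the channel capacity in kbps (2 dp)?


Given: B = 200 kHz, SNR = 30 dB
SNR linear = 10^(30/10) = 1000
1 + SNR = 1001
log2(1001) = 9.9672262588
C = 200 * 1000 * 9.9672262588 = 1993445.2518 bps
C = 1993.445252 kbps -> 1993.45 kbps (2 dp)

1993.45


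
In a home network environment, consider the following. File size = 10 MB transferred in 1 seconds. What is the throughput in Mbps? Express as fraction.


Given: file = 10 MB, time = 1 s
File in Mb = 10 * 8 = 80 Mb
Throughput = 80 / 1 Mbps
Throughput = 80 Mbps

80


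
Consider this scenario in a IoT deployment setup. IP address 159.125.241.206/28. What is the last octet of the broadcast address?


Given: IP = 159.125.241.206, prefix = /28
Host bits = 32 - 28 = 4
Network last octet = 206 AND mask = 192
Host part size = 2^4 - 1 = 15
Broadcast last octet = 192 OR 15 = 207

207


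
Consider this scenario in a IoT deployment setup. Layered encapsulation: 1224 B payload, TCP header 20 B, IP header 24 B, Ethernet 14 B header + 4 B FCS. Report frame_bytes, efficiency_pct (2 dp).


TCP segment = 1224 + 20 = 1244 B
IP packet = 1244 + 24 = 1268 B
Ethernet frame = 1268 + 14 + 4 = 1286 B
Efficiency = app / frame = 1224 / 1286 = 0.951788 = 95.1788% -> 95.18% (2 dp)

1286, 95.18


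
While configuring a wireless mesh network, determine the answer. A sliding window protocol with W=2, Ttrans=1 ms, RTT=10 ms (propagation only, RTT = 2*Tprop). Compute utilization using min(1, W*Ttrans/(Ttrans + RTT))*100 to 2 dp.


Given: W = 2, Ttrans = 1 ms, RTT = 10 ms (= 2 * Tprop, Tprop = 5 ms)
Cycle time = Ttrans + RTT = 1 + 10 = 11 ms (first packet sent until its ACK returns)
W * Ttrans = 2 * 1 = 2 ms of sending per cycle
W * Ttrans / (Ttrans + RTT) = 2 / 11 = 0.181818
U = min(1, 0.181818) = 0.181818
U% = 18.18%

18.18


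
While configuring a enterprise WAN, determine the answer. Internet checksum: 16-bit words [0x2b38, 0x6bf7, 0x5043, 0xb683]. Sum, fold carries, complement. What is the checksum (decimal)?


Given words: [0x2b38, 0x6bf7, 0x5043, 0xb683]
Step 1: Sum all words
Raw sum = 11064 + 27639 + 20547 + 46723 = 105973
Step 2: Fold carry: (40437 + 1) = 40438
One's complement = ~40438 & 0xFFFF = 25097

25097


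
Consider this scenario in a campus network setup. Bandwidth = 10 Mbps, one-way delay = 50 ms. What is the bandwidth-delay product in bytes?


Given: bandwidth = 10 Mbps, delay = 50 ms
BDP in bits = 10 * 10^6 * 50 / 1000
BDP in bits = 500000
BDP in bytes = 500000 / 8 = 62500

62500


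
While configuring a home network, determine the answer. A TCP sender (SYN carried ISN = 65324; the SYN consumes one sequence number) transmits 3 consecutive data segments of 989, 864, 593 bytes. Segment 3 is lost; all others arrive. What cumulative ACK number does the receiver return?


SYN uses sequence number 65324; first data byte = ISN + 1 = 65325.
Segment 1: SEQ = 65325, len = 989 B, covers [65325, 66313]
Segment 2: SEQ = 66314, len = 864 B, covers [66314, 67177]
Segment 3: SEQ = 67178, len = 593 B, covers [67178, 67770] [LOST]
In-order data received: bytes [65325, 67177] (segments 1..2).
Segment 3 missing -> gap begins at byte 67178.
Cumulative ACK = next expected in-order byte = 65325 + 989 + 864 = 67178

67178


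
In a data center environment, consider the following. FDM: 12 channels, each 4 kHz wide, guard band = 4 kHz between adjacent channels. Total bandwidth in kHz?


Given: 12 channels, 4 kHz each, guard = 4 kHz
Channel bandwidth = 12 * 4 = 48 kHz
Guard bands = 11 gaps * 4 kHz = 44 kHz
Total = 48 + 44 = 92 kHz

92


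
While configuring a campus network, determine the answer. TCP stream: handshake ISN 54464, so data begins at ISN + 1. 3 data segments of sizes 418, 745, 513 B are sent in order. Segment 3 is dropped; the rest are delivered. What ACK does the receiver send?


SYN uses sequence number 54464; first data byte = ISN + 1 = 54465.
Segment 1: SEQ = 54465, len = 418 B, covers [54465, 54882]
Segment 2: SEQ = 54883, len = 745 B, covers [54883, 55627]
Segment 3: SEQ = 55628, len = 513 B, covers [55628, 56140] [LOST]
In-order data received: bytes [54465, 55627] (segments 1..2).
Segment 3 missing -> gap begins at byte 55628.
Cumulative ACK = next expected in-order byte = 54465 + 418 + 745 = 55628

55628


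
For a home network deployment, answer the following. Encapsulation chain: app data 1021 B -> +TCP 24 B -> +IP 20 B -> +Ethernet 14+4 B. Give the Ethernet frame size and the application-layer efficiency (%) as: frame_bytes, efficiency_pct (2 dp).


TCP segment = 1021 + 24 = 1045 B
IP packet = 1045 + 20 = 1065 B
Ethernet frame = 1065 + 14 + 4 = 1083 B
Efficiency = app / frame = 1021 / 1083 = 0.942752 = 94.2752% -> 94.28% (2 dp)

1083, 94.28


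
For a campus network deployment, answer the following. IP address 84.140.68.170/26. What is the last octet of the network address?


Given: IP = 84.140.68.170, prefix = /26
Subnet mask = 255.255.255.192
Last octet of IP: 170
Last octet of mask: 192
Network last octet = 170 AND 192 = 128

128


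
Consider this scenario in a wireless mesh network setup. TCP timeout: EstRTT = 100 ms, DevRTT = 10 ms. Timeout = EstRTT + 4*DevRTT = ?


Given: EstRTT = 100 ms, DevRTT = 10 ms
Timeout = EstRTT + 4 * DevRTT
4 * DevRTT = 4 * 10 = 40
Timeout = 100 + 40 = 140 ms

140


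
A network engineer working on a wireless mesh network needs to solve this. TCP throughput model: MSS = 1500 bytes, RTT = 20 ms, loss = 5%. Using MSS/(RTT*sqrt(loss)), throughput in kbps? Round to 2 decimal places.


Given: MSS = 1500 bytes, RTT = 20 ms, loss = 5%
RTT in seconds = 20 / 1000 = 0.02
Loss rate = 5% = 0.05
sqrt(loss) = sqrt(0.05) = 0.223606797750
Throughput (bytes/s) = 1500 / (0.02 * 0.223606797750) = 335410.1966
Throughput (kbps) = 335410.1966 * 8 / 1000 = 2683.281573 -> 2683.28 kbps (2 dp)

2683.28


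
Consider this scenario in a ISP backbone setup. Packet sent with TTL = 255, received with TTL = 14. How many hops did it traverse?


Given: initial TTL = 255, received TTL = 14
Hops = initial TTL - received TTL
Hops = 255 - 14 = 241

241
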